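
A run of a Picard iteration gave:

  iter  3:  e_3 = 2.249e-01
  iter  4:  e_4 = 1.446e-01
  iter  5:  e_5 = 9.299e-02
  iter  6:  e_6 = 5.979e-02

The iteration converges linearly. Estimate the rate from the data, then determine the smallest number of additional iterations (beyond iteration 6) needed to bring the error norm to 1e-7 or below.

31

Rate ρ ≈ e_6/e_5 = 5.979e-02/9.299e-02 = 0.6430.
After j more steps, e_{6+j} ≈ 5.979e-02·ρ^j; need ρ^j ≤ 1e-7/5.979e-02 = 1.67252e-06.
j ≥ ln(1.67252e-06)/ln(0.6430) = -13.3012/-0.44161 = 30.120.
So 31 more iterations are needed.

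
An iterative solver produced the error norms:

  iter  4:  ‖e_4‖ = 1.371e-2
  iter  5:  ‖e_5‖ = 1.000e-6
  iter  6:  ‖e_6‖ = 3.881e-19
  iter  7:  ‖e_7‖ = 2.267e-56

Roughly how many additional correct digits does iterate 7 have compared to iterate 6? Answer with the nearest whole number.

37

Digits gained ≈ log₁₀(‖e_6‖/‖e_7‖) = log₁₀(3.881e-19/2.267e-56) = log₁₀(1.71195e+37) ≈ 37.233.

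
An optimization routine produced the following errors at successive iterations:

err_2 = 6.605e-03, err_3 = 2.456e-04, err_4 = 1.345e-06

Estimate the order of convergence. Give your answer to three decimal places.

1.582

p ≈ ln(err_4/err_3) / ln(err_3/err_2)
  = ln(1.345e-06/2.456e-04) / ln(2.456e-04/6.605e-03)
  = ln(0.00547638) / ln(0.037184)
  = -5.207311 / -3.291877 ≈ 1.581867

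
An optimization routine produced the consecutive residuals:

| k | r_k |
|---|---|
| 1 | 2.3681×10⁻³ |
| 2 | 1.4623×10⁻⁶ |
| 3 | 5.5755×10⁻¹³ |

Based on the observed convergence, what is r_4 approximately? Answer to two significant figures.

8.1e-26

First estimate the order: p ≈ ln(r_3/r_2) / ln(r_2/r_1) = ln(5.5755×10⁻¹³/1.4623×10⁻⁶)/ln(1.4623×10⁻⁶/2.3681×10⁻³) = ln(3.81283e-07)/ln(0.000617499) ≈ 2.0000.
Then r_4 ≈ r_3·(r_3/r_2)^p = 5.5755×10⁻¹³·(3.81283e-07)^2.0000 = 5.5755×10⁻¹³·1.45377e-13 ≈ 8.105e-26.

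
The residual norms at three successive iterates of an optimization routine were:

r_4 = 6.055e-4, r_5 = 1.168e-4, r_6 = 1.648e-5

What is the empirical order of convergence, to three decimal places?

p ≈ ln(r_6/r_5) / ln(r_5/r_4)
  = ln(1.648e-5/1.168e-4) / ln(1.168e-4/6.055e-4)
  = ln(0.141096) / ln(0.192898)
  = -1.958315 / -1.645594 ≈ 1.190035

1.190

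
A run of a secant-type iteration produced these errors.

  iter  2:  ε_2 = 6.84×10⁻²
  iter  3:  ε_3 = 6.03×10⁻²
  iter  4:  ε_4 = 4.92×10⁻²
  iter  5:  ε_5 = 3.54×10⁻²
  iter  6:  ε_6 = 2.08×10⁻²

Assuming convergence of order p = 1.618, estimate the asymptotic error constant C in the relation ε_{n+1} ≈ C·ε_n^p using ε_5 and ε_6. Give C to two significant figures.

C ≈ ε_6 / ε_5^1.618
  = 2.08×10⁻² / (3.54×10⁻²)^1.618
  = 2.08×10⁻² / 0.00449042 ≈ 4.6321

4.6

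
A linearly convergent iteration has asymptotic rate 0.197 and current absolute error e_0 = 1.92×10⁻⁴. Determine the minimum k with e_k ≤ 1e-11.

11

After k steps, e_k ≈ 1.92×10⁻⁴·0.197^k.
Need 0.197^k ≤ 1e-11/1.92×10⁻⁴ = 5.20833e-08.
k ≥ ln(5.20833e-08)/ln(0.197) = -16.7704/-1.62455 = 10.323.
Smallest integer k = 11.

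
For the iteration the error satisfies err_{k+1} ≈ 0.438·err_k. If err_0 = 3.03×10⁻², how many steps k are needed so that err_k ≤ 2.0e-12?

29

After k steps, err_k ≈ 3.03×10⁻²·0.438^k.
Need 0.438^k ≤ 2.0e-12/3.03×10⁻² = 6.60066e-11.
k ≥ ln(6.60066e-11)/ln(0.438) = -23.4413/-0.82554 = 28.395.
Smallest integer k = 29.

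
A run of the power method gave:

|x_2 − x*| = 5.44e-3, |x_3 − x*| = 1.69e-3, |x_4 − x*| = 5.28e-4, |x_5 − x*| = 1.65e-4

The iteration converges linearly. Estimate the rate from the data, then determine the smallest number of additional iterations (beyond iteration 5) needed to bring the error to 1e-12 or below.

17

Rate ρ ≈ |x_5 − x*|/|x_4 − x*| = 1.65e-4/5.28e-4 = 0.3125.
After j more steps, |x_{5+j} − x*| ≈ 1.65e-4·ρ^j; need ρ^j ≤ 1e-12/1.65e-4 = 6.06061e-09.
j ≥ ln(6.06061e-09)/ln(0.3125) = -18.9215/-1.16315 = 16.267.
So 17 more iterations are needed.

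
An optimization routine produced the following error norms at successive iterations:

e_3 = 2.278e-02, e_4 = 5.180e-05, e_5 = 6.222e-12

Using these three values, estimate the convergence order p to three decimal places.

p ≈ ln(e_5/e_4) / ln(e_4/e_3)
  = ln(6.222e-12/5.180e-05) / ln(5.180e-05/2.278e-02)
  = ln(1.20116e-07) / ln(0.00227392)
  = -15.934808 / -6.086250 ≈ 2.618165

2.618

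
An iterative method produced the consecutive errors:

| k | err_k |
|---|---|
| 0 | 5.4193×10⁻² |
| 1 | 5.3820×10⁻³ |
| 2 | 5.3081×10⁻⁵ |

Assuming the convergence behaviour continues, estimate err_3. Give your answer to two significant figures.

5.2e-9

First estimate the order: p ≈ ln(err_2/err_1) / ln(err_1/err_0) = ln(5.3081×10⁻⁵/5.3820×10⁻³)/ln(5.3820×10⁻³/5.4193×10⁻²) = ln(0.00986269)/ln(0.0993117) ≈ 2.0000.
Then err_3 ≈ err_2·(err_2/err_1)^p = 5.3081×10⁻⁵·(0.00986269)^2.0000 = 5.3081×10⁻⁵·9.72727e-05 ≈ 5.163e-09.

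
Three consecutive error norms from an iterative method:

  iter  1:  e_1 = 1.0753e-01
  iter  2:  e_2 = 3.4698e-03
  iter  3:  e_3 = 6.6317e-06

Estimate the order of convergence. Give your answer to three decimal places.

1.823

p ≈ ln(e_3/e_2) / ln(e_2/e_1)
  = ln(6.6317e-06/3.4698e-03) / ln(3.4698e-03/1.0753e-01)
  = ln(0.00191126) / ln(0.0322682)
  = -6.259993 / -3.433673 ≈ 1.823119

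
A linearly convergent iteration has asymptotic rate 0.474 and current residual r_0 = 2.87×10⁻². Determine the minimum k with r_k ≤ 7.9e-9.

After k steps, r_k ≈ 2.87×10⁻²·0.474^k.
Need 0.474^k ≤ 7.9e-9/2.87×10⁻² = 2.75261e-07.
k ≥ ln(2.75261e-07)/ln(0.474) = -15.1055/-0.74655 = 20.234.
Smallest integer k = 21.

21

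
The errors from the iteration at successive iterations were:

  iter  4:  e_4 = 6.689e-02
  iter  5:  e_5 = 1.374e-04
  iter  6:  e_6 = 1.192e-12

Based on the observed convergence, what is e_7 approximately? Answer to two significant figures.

First estimate the order: p ≈ ln(e_6/e_5) / ln(e_5/e_4) = ln(1.192e-12/1.374e-04)/ln(1.374e-04/6.689e-02) = ln(8.6754e-09)/ln(0.00205412) ≈ 2.9998.
Then e_7 ≈ e_6·(e_6/e_5)^p = 1.192e-12·(8.6754e-09)^2.9998 = 1.192e-12·6.55361e-25 ≈ 7.812e-37.

7.8e-37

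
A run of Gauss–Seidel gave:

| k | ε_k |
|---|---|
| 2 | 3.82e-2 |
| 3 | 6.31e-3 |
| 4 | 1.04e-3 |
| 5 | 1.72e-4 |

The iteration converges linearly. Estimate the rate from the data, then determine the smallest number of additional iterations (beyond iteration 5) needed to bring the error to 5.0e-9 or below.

Rate ρ ≈ ε_5/ε_4 = 1.72e-4/1.04e-3 = 0.1654.
After j more steps, ε_{5+j} ≈ 1.72e-4·ρ^j; need ρ^j ≤ 5.0e-9/1.72e-4 = 2.90698e-05.
j ≥ ln(2.90698e-05)/ln(0.1654) = -10.4458/-1.79939 = 5.805.
So 6 more iterations are needed.

6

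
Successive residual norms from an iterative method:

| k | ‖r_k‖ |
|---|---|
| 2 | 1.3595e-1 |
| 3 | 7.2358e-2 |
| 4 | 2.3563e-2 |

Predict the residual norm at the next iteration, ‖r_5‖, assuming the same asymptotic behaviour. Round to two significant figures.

First estimate the order: p ≈ ln(‖r_4‖/‖r_3‖) / ln(‖r_3‖/‖r_2‖) = ln(2.3563e-2/7.2358e-2)/ln(7.2358e-2/1.3595e-1) = ln(0.325645)/ln(0.53224) ≈ 1.7790.
Then ‖r_5‖ ≈ ‖r_4‖·(‖r_4‖/‖r_3‖)^p = 2.3563e-2·(0.325645)^1.7790 = 2.3563e-2·0.135885 ≈ 0.003202.

3.2e-3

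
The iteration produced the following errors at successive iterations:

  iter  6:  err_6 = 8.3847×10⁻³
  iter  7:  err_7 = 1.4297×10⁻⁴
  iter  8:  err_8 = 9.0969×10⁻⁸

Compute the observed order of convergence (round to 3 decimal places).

p ≈ ln(err_8/err_7) / ln(err_7/err_6)
  = ln(9.0969×10⁻⁸/1.4297×10⁻⁴) / ln(1.4297×10⁻⁴/8.3847×10⁻³)
  = ln(0.00063628) / ln(0.0170513)
  = -7.359872 / -4.071529 ≈ 1.807643

1.808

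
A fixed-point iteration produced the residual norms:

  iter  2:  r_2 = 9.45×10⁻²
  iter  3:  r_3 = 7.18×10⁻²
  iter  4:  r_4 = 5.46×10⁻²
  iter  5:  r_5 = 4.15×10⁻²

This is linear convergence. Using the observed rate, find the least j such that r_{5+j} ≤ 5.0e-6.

33

Rate ρ ≈ r_5/r_4 = 4.15×10⁻²/5.46×10⁻² = 0.7601.
After j more steps, r_{5+j} ≈ 4.15×10⁻²·ρ^j; need ρ^j ≤ 5.0e-6/4.15×10⁻² = 0.000120482.
j ≥ ln(0.000120482)/ln(0.7601) = -9.0240/-0.27431 = 32.897.
So 33 more iterations are needed.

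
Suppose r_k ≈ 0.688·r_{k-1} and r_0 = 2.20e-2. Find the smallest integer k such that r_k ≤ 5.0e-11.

54

After k steps, r_k ≈ 2.20e-2·0.688^k.
Need 0.688^k ≤ 5.0e-11/2.20e-2 = 2.27273e-09.
k ≥ ln(2.27273e-09)/ln(0.688) = -19.9023/-0.37397 = 53.219.
Smallest integer k = 54.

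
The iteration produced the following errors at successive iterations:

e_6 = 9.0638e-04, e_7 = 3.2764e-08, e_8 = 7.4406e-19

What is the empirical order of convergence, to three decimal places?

p ≈ ln(e_8/e_7) / ln(e_7/e_6)
  = ln(7.4406e-19/3.2764e-08) / ln(3.2764e-08/9.0638e-04)
  = ln(2.27097e-11) / ln(3.61482e-05)
  = -24.508229 / -10.227883 ≈ 2.396217

2.396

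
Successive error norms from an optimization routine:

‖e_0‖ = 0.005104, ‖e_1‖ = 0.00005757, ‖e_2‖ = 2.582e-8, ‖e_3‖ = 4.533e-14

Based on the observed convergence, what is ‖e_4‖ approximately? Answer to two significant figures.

First estimate the order: p ≈ ln(‖e_3‖/‖e_2‖) / ln(‖e_2‖/‖e_1‖) = ln(4.533e-14/2.582e-8)/ln(2.582e-8/0.00005757) = ln(1.75562e-06)/ln(0.000448497) ≈ 1.7190.
Then ‖e_4‖ ≈ ‖e_3‖·(‖e_3‖/‖e_2‖)^p = 4.533e-14·(1.75562e-06)^1.7190 = 4.533e-14·1.27696e-10 ≈ 5.788e-24.

5.8e-24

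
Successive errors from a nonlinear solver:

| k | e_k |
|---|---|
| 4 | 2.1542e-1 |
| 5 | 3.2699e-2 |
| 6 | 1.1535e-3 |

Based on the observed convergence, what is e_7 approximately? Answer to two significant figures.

3.1e-6

First estimate the order: p ≈ ln(e_6/e_5) / ln(e_5/e_4) = ln(1.1535e-3/3.2699e-2)/ln(3.2699e-2/2.1542e-1) = ln(0.0352763)/ln(0.151792) ≈ 1.7741.
Then e_7 ≈ e_6·(e_6/e_5)^p = 1.1535e-3·(0.0352763)^1.7741 = 1.1535e-3·0.00264905 ≈ 3.056e-06.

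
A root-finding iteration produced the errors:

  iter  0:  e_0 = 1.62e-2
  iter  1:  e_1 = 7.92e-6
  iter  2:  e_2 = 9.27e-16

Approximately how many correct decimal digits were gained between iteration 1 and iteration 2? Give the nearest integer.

10

Digits gained ≈ log₁₀(e_1/e_2) = log₁₀(7.92e-6/9.27e-16) = log₁₀(8.54369e+09) ≈ 9.932.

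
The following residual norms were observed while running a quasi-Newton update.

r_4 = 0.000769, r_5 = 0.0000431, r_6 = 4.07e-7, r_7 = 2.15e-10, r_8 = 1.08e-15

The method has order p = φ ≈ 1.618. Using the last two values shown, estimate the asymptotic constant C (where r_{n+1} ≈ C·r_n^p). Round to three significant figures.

4.74

C ≈ r_8 / r_7^1.618
  = 1.08e-15 / (2.15e-10)^1.618
  = 1.08e-15 / 2.27974e-16 ≈ 4.7374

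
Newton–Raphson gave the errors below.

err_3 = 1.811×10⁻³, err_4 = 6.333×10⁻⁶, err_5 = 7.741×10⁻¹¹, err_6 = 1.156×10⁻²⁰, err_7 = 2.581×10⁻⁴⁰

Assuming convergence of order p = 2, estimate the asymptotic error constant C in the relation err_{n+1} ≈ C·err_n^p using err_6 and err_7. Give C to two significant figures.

C ≈ err_7 / err_6^2
  = 2.581×10⁻⁴⁰ / (1.156×10⁻²⁰)^2
  = 2.581×10⁻⁴⁰ / 1.33634e-40 ≈ 1.9314

1.9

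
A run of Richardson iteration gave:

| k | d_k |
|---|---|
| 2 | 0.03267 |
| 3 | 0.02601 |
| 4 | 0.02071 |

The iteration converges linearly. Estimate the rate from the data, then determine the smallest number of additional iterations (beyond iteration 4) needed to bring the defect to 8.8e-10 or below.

75

Rate ρ ≈ d_4/d_3 = 0.02071/0.02601 = 0.7962.
After j more steps, d_{4+j} ≈ 0.02071·ρ^j; need ρ^j ≤ 8.8e-10/0.02071 = 4.24915e-08.
j ≥ ln(4.24915e-08)/ln(0.7962) = -16.9740/-0.22790 = 74.480.
So 75 more iterations are needed.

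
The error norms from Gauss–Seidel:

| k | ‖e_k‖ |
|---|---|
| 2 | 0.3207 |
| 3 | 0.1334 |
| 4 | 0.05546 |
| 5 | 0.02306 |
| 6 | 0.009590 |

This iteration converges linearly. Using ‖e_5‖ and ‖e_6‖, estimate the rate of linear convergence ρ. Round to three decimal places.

ρ ≈ ‖e_6‖/‖e_5‖ = 0.009590/0.02306 = 0.41587

0.416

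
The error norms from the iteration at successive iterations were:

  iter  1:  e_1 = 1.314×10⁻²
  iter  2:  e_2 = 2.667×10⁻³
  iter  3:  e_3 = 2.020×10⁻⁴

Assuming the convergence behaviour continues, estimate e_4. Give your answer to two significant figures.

3.1e-6

First estimate the order: p ≈ ln(e_3/e_2) / ln(e_2/e_1) = ln(2.020×10⁻⁴/2.667×10⁻³)/ln(2.667×10⁻³/1.314×10⁻²) = ln(0.0757405)/ln(0.202968) ≈ 1.6181.
Then e_4 ≈ e_3·(e_3/e_2)^p = 2.020×10⁻⁴·(0.0757405)^1.6181 = 2.020×10⁻⁴·0.0153688 ≈ 3.104e-06.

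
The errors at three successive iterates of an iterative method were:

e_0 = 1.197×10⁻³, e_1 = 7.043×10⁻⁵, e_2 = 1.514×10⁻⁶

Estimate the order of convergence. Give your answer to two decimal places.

p ≈ ln(e_2/e_1) / ln(e_1/e_0)
  = ln(1.514×10⁻⁶/7.043×10⁻⁵) / ln(7.043×10⁻⁵/1.197×10⁻³)
  = ln(0.0214965) / ln(0.0588388)
  = -3.83987 / -2.83295 ≈ 1.35543

1.36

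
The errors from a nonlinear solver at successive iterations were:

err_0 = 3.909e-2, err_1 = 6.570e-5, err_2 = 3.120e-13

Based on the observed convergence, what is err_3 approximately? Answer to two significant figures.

First estimate the order: p ≈ ln(err_2/err_1) / ln(err_1/err_0) = ln(3.120e-13/6.570e-5)/ln(6.570e-5/3.909e-2) = ln(4.74886e-09)/ln(0.00168074) ≈ 3.0000.
Then err_3 ≈ err_2·(err_2/err_1)^p = 3.120e-13·(4.74886e-09)^3.0000 = 3.120e-13·1.07095e-25 ≈ 3.341e-38.

3.3e-38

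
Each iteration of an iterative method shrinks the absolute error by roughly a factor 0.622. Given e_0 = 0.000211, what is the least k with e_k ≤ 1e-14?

51

After k steps, e_k ≈ 0.000211·0.622^k.
Need 0.622^k ≤ 1e-14/0.000211 = 4.73934e-11.
k ≥ ln(4.73934e-11)/ln(0.622) = -23.7725/-0.47482 = 50.066.
Smallest integer k = 51.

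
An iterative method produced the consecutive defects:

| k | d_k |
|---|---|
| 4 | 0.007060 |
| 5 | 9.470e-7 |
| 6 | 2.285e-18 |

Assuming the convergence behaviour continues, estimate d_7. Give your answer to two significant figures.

3.2e-53

First estimate the order: p ≈ ln(d_6/d_5) / ln(d_5/d_4) = ln(2.285e-18/9.470e-7)/ln(9.470e-7/0.007060) = ln(2.41288e-12)/ln(0.000134136) ≈ 3.0000.
Then d_7 ≈ d_6·(d_6/d_5)^p = 2.285e-18·(2.41288e-12)^3.0000 = 2.285e-18·1.40478e-35 ≈ 3.21e-53.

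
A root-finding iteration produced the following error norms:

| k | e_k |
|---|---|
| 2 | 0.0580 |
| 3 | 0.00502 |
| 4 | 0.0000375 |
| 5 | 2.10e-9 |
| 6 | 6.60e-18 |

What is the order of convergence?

2

Consecutive ratios: e_6/e_5 = 6.60e-18/2.10e-9 = 3.14286e-09, e_5/e_4 = 2.10e-9/0.0000375 = 5.6e-05.
p ≈ ln(3.14286e-09)/ln(5.6e-05) = -19.5781/-9.7902 ≈ 2.00.
So the convergence is quadratic (order 2).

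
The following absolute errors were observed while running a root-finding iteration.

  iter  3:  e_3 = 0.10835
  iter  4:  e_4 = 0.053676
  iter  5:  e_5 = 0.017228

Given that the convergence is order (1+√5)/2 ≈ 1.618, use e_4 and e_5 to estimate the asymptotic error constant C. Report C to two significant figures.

C ≈ e_5 / e_4^1.618
  = 0.017228 / (0.053676)^1.618
  = 0.017228 / 0.00880611 ≈ 1.9564

2.0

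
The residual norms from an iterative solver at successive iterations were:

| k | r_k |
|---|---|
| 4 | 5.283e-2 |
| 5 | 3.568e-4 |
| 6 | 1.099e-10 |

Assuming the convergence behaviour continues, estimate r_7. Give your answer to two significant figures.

First estimate the order: p ≈ ln(r_6/r_5) / ln(r_5/r_4) = ln(1.099e-10/3.568e-4)/ln(3.568e-4/5.283e-2) = ln(3.08016e-07)/ln(0.00675374) ≈ 3.0000.
Then r_7 ≈ r_6·(r_6/r_5)^p = 1.099e-10·(3.08016e-07)^3.0000 = 1.099e-10·2.92227e-20 ≈ 3.212e-30.

3.2e-30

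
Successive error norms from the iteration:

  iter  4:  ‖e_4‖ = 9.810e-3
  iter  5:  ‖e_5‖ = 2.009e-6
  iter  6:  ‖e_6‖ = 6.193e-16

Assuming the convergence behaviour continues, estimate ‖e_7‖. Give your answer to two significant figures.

First estimate the order: p ≈ ln(‖e_6‖/‖e_5‖) / ln(‖e_5‖/‖e_4‖) = ln(6.193e-16/2.009e-6)/ln(2.009e-6/9.810e-3) = ln(3.08263e-10)/ln(0.000204791) ≈ 2.5784.
Then ‖e_7‖ ≈ ‖e_6‖·(‖e_6‖/‖e_5‖)^p = 6.193e-16·(3.08263e-10)^2.5784 = 6.193e-16·2.99664e-25 ≈ 1.856e-40.

1.9e-40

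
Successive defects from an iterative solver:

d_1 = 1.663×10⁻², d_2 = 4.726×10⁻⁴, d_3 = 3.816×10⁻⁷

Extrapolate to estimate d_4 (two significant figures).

First estimate the order: p ≈ ln(d_3/d_2) / ln(d_2/d_1) = ln(3.816×10⁻⁷/4.726×10⁻⁴)/ln(4.726×10⁻⁴/1.663×10⁻²) = ln(0.000807448)/ln(0.0284185) ≈ 2.0001.
Then d_4 ≈ d_3·(d_3/d_2)^p = 3.816×10⁻⁷·(0.000807448)^2.0001 = 3.816×10⁻⁷·6.51508e-07 ≈ 2.486e-13.

2.5e-13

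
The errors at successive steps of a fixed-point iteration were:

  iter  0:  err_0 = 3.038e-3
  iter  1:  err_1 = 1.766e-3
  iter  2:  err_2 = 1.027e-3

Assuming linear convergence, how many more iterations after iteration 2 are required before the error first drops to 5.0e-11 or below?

32

Rate ρ ≈ err_2/err_1 = 1.027e-3/1.766e-3 = 0.5815.
After j more steps, err_{2+j} ≈ 1.027e-3·ρ^j; need ρ^j ≤ 5.0e-11/1.027e-3 = 4.86855e-08.
j ≥ ln(4.86855e-08)/ln(0.5815) = -16.8379/-0.54214 = 31.058.
So 32 more iterations are needed.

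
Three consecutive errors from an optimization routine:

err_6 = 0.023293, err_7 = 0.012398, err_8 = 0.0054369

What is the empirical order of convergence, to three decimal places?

1.307

p ≈ ln(err_8/err_7) / ln(err_7/err_6)
  = ln(0.0054369/0.012398) / ln(0.012398/0.023293)
  = ln(0.43853) / ln(0.532263)
  = -0.824327 / -0.630618 ≈ 1.307173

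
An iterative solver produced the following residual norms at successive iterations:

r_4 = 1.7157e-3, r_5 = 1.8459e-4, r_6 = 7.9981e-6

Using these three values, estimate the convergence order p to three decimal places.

1.408

p ≈ ln(r_6/r_5) / ln(r_5/r_4)
  = ln(7.9981e-6/1.8459e-4) / ln(1.8459e-4/1.7157e-3)
  = ln(0.043329) / ln(0.107589)
  = -3.138933 / -2.229437 ≈ 1.407949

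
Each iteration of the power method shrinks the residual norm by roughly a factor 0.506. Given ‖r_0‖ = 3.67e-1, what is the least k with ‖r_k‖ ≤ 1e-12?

40

After k steps, ‖r_k‖ ≈ 3.67e-1·0.506^k.
Need 0.506^k ≤ 1e-12/3.67e-1 = 2.7248e-12.
k ≥ ln(2.7248e-12)/ln(0.506) = -26.6286/-0.68122 = 39.090.
Smallest integer k = 40.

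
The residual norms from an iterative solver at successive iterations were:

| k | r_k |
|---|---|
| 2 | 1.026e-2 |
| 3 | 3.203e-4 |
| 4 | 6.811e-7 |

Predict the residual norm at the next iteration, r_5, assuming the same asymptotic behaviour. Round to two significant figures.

1.2e-11

First estimate the order: p ≈ ln(r_4/r_3) / ln(r_3/r_2) = ln(6.811e-7/3.203e-4)/ln(3.203e-4/1.026e-2) = ln(0.00212644)/ln(0.0312183) ≈ 1.7749.
Then r_5 ≈ r_4·(r_4/r_3)^p = 6.811e-7·(0.00212644)^1.7749 = 6.811e-7·1.80656e-05 ≈ 1.23e-11.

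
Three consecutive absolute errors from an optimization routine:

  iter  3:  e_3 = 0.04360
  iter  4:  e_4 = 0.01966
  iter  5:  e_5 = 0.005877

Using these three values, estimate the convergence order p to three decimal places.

1.516

p ≈ ln(e_5/e_4) / ln(e_4/e_3)
  = ln(0.005877/0.01966) / ln(0.01966/0.04360)
  = ln(0.298932) / ln(0.450917)
  = -1.207539 / -0.796472 ≈ 1.516110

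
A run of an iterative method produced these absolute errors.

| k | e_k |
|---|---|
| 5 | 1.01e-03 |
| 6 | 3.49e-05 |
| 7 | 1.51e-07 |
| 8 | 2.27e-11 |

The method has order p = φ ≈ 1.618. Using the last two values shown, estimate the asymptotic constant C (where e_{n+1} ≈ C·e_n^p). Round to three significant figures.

2.47

C ≈ e_8 / e_7^1.618
  = 2.27e-11 / (1.51e-07)^1.618
  = 2.27e-11 / 9.1957e-12 ≈ 2.4685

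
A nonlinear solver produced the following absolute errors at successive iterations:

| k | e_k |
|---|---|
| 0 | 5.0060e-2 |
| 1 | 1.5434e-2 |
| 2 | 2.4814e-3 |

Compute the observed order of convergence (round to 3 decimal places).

p ≈ ln(e_2/e_1) / ln(e_1/e_0)
  = ln(2.4814e-3/1.5434e-2) / ln(1.5434e-2/5.0060e-2)
  = ln(0.160775) / ln(0.30831)
  = -1.827749 / -1.176650 ≈ 1.553350

1.553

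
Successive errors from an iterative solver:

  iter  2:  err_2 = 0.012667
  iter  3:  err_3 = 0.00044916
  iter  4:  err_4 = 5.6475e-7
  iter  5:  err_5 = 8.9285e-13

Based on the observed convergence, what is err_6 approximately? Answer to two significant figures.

First estimate the order: p ≈ ln(err_5/err_4) / ln(err_4/err_3) = ln(8.9285e-13/5.6475e-7)/ln(5.6475e-7/0.00044916) = ln(1.58097e-06)/ln(0.00125735) ≈ 2.0000.
Then err_6 ≈ err_5·(err_5/err_4)^p = 8.9285e-13·(1.58097e-06)^2.0000 = 8.9285e-13·2.49947e-12 ≈ 2.232e-24.

2.2e-24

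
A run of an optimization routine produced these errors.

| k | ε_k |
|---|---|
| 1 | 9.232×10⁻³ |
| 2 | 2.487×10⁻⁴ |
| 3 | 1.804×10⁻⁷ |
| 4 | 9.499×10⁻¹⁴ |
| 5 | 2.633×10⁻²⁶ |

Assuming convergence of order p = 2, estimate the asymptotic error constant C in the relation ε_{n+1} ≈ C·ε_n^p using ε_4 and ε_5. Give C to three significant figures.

2.92

C ≈ ε_5 / ε_4^2
  = 2.633×10⁻²⁶ / (9.499×10⁻¹⁴)^2
  = 2.633×10⁻²⁶ / 9.0231e-27 ≈ 2.9181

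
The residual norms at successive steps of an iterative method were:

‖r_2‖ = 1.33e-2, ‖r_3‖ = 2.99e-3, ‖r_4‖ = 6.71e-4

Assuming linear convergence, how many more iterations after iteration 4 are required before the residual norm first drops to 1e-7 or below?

Rate ρ ≈ ‖r_4‖/‖r_3‖ = 6.71e-4/2.99e-3 = 0.2244.
After j more steps, ‖r_{4+j}‖ ≈ 6.71e-4·ρ^j; need ρ^j ≤ 1e-7/6.71e-4 = 0.000149031.
j ≥ ln(0.000149031)/ln(0.2244) = -8.8114/-1.49433 = 5.897.
So 6 more iterations are needed.

6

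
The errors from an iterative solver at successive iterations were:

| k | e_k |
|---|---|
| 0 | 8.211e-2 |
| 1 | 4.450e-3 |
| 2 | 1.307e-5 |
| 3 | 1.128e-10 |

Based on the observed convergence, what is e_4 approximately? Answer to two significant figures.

First estimate the order: p ≈ ln(e_3/e_2) / ln(e_2/e_1) = ln(1.128e-10/1.307e-5)/ln(1.307e-5/4.450e-3) = ln(8.63045e-06)/ln(0.00293708) ≈ 1.9999.
Then e_4 ≈ e_3·(e_3/e_2)^p = 1.128e-10·(8.63045e-06)^1.9999 = 1.128e-10·7.45716e-11 ≈ 8.412e-21.

8.4e-21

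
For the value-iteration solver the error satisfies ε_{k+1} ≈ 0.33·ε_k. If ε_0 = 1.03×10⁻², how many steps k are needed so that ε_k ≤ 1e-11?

19

After k steps, ε_k ≈ 1.03×10⁻²·0.33^k.
Need 0.33^k ≤ 1e-11/1.03×10⁻² = 9.70874e-10.
k ≥ ln(9.70874e-10)/ln(0.33) = -20.7528/-1.10866 = 18.719.
Smallest integer k = 19.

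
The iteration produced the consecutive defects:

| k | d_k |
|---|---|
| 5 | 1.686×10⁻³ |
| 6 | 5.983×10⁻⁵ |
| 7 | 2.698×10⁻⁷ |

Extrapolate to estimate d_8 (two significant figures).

4.3e-11

First estimate the order: p ≈ ln(d_7/d_6) / ln(d_6/d_5) = ln(2.698×10⁻⁷/5.983×10⁻⁵)/ln(5.983×10⁻⁵/1.686×10⁻³) = ln(0.00450944)/ln(0.0354864) ≈ 1.6179.
Then d_8 ≈ d_7·(d_7/d_6)^p = 2.698×10⁻⁷·(0.00450944)^1.6179 = 2.698×10⁻⁷·0.000160179 ≈ 4.322e-11.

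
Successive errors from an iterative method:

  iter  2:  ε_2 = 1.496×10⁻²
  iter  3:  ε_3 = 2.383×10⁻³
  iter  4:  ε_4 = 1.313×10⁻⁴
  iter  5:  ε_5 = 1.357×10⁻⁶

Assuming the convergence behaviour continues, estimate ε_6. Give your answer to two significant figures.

First estimate the order: p ≈ ln(ε_5/ε_4) / ln(ε_4/ε_3) = ln(1.357×10⁻⁶/1.313×10⁻⁴)/ln(1.313×10⁻⁴/2.383×10⁻³) = ln(0.0103351)/ln(0.0550986) ≈ 1.5774.
Then ε_6 ≈ ε_5·(ε_5/ε_4)^p = 1.357×10⁻⁶·(0.0103351)^1.5774 = 1.357×10⁻⁶·0.00073753 ≈ 1.001e-09.

1.0e-9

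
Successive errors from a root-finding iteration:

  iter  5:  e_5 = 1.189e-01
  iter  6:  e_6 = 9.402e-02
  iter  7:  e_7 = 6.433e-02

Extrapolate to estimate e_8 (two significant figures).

3.5e-2

First estimate the order: p ≈ ln(e_7/e_6) / ln(e_6/e_5) = ln(6.433e-02/9.402e-02)/ln(9.402e-02/1.189e-01) = ln(0.684216)/ln(0.790749) ≈ 1.6164.
Then e_8 ≈ e_7·(e_7/e_6)^p = 6.433e-02·(0.684216)^1.6164 = 6.433e-02·0.54151 ≈ 0.03484.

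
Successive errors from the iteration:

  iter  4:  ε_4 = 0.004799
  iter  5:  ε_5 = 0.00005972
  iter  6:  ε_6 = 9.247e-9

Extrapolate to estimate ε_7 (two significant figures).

2.2e-16

First estimate the order: p ≈ ln(ε_6/ε_5) / ln(ε_5/ε_4) = ln(9.247e-9/0.00005972)/ln(0.00005972/0.004799) = ln(0.000154839)/ln(0.0124443) ≈ 2.0000.
Then ε_7 ≈ ε_6·(ε_6/ε_5)^p = 9.247e-9·(0.000154839)^2.0000 = 9.247e-9·2.39751e-08 ≈ 2.217e-16.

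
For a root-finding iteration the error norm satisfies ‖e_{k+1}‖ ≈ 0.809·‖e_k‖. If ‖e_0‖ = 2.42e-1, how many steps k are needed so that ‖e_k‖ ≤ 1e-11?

113

After k steps, ‖e_k‖ ≈ 2.42e-1·0.809^k.
Need 0.809^k ≤ 1e-11/2.42e-1 = 4.13223e-11.
k ≥ ln(4.13223e-11)/ln(0.809) = -23.9096/-0.21196 = 112.802.
Smallest integer k = 113.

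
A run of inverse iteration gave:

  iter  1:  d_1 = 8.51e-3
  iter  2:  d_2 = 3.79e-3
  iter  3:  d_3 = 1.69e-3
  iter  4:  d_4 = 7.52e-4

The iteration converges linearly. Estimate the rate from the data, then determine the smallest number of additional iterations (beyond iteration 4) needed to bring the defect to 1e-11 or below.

23

Rate ρ ≈ d_4/d_3 = 7.52e-4/1.69e-3 = 0.4450.
After j more steps, d_{4+j} ≈ 7.52e-4·ρ^j; need ρ^j ≤ 1e-11/7.52e-4 = 1.32979e-08.
j ≥ ln(1.32979e-08)/ln(0.4450) = -18.1357/-0.80968 = 22.399.
So 23 more iterations are needed.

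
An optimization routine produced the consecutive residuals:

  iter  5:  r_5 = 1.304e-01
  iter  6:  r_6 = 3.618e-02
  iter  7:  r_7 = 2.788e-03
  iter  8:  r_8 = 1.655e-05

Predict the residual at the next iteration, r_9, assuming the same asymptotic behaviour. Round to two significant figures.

5.8e-10

First estimate the order: p ≈ ln(r_8/r_7) / ln(r_7/r_6) = ln(1.655e-05/2.788e-03)/ln(2.788e-03/3.618e-02) = ln(0.00593615)/ln(0.0770591) ≈ 2.0001.
Then r_9 ≈ r_8·(r_8/r_7)^p = 1.655e-05·(0.00593615)^2.0001 = 1.655e-05·3.52198e-05 ≈ 5.829e-10.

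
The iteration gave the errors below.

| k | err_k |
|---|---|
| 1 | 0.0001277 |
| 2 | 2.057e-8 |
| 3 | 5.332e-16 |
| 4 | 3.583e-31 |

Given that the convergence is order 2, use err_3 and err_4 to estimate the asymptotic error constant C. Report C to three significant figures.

1.26

C ≈ err_4 / err_3^2
  = 3.583e-31 / (5.332e-16)^2
  = 3.583e-31 / 2.84302e-31 ≈ 1.2603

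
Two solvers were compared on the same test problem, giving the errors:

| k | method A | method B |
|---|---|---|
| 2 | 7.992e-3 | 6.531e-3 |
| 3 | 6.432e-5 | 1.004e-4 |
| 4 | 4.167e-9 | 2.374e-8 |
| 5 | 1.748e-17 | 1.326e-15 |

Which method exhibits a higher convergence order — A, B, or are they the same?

same

Method A: p ≈ ln(1.748e-17/4.167e-9)/ln(4.167e-9/6.432e-5) ≈ 2.00.
Method B: p ≈ ln(1.326e-15/2.374e-8)/ln(2.374e-8/1.004e-4) ≈ 2.00.
Both orders ≈ 2.0 — effectively the same.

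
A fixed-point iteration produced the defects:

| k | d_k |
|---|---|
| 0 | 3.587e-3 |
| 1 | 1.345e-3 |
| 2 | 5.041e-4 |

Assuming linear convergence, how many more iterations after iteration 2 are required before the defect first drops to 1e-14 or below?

Rate ρ ≈ d_2/d_1 = 5.041e-4/1.345e-3 = 0.3748.
After j more steps, d_{2+j} ≈ 5.041e-4·ρ^j; need ρ^j ≤ 1e-14/5.041e-4 = 1.98373e-11.
j ≥ ln(1.98373e-11)/ln(0.3748) = -24.6435/-0.98136 = 25.112.
So 26 more iterations are needed.

26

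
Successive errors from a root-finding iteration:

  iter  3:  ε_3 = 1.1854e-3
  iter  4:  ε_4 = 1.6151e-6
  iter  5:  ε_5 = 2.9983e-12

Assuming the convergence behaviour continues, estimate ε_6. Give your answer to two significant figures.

1.0e-23

First estimate the order: p ≈ ln(ε_5/ε_4) / ln(ε_4/ε_3) = ln(2.9983e-12/1.6151e-6)/ln(1.6151e-6/1.1854e-3) = ln(1.85642e-06)/ln(0.00136249) ≈ 2.0000.
Then ε_6 ≈ ε_5·(ε_5/ε_4)^p = 2.9983e-12·(1.85642e-06)^2.0000 = 2.9983e-12·3.4463e-12 ≈ 1.033e-23.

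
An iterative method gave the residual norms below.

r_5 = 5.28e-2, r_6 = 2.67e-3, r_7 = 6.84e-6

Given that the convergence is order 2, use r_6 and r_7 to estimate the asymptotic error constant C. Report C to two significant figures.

C ≈ r_7 / r_6^2
  = 6.84e-6 / (2.67e-3)^2
  = 6.84e-6 / 7.1289e-06 ≈ 0.95947

0.96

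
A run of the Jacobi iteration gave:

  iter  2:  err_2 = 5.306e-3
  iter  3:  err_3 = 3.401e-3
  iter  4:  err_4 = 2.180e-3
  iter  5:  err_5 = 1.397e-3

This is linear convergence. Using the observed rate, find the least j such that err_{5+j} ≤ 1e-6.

17

Rate ρ ≈ err_5/err_4 = 1.397e-3/2.180e-3 = 0.6408.
After j more steps, err_{5+j} ≈ 1.397e-3·ρ^j; need ρ^j ≤ 1e-6/1.397e-3 = 0.00071582.
j ≥ ln(0.00071582)/ln(0.6408) = -7.2421/-0.44504 = 16.273.
So 17 more iterations are needed.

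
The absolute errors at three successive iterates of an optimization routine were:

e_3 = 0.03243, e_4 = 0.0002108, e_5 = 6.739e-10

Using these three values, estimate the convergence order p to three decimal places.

2.513

p ≈ ln(e_5/e_4) / ln(e_4/e_3)
  = ln(6.739e-10/0.0002108) / ln(0.0002108/0.03243)
  = ln(3.19687e-06) / ln(0.00650015)
  = -12.653338 / -5.035930 ≈ 2.512612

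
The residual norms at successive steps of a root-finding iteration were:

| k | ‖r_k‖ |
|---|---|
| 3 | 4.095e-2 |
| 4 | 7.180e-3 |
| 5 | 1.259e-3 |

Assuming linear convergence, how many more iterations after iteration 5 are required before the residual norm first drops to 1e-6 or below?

Rate ρ ≈ ‖r_5‖/‖r_4‖ = 1.259e-3/7.180e-3 = 0.1753.
After j more steps, ‖r_{5+j}‖ ≈ 1.259e-3·ρ^j; need ρ^j ≤ 1e-6/1.259e-3 = 0.000794281.
j ≥ ln(0.000794281)/ln(0.1753) = -7.1381/-1.74126 = 4.099.
So 5 more iterations are needed.

5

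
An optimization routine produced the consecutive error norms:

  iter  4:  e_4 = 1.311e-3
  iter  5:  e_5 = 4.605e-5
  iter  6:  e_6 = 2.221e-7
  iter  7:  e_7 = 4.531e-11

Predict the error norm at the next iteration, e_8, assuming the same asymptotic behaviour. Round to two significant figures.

First estimate the order: p ≈ ln(e_7/e_6) / ln(e_6/e_5) = ln(4.531e-11/2.221e-7)/ln(2.221e-7/4.605e-5) = ln(0.000204007)/ln(0.00482302) ≈ 1.5929.
Then e_8 ≈ e_7·(e_7/e_6)^p = 4.531e-11·(0.000204007)^1.5929 = 4.531e-11·1.32322e-06 ≈ 5.996e-17.

6.0e-17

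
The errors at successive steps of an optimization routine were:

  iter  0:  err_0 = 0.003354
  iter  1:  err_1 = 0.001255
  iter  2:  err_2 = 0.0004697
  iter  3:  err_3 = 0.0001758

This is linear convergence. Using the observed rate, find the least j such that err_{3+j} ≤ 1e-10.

Rate ρ ≈ err_3/err_2 = 0.0001758/0.0004697 = 0.3743.
After j more steps, err_{3+j} ≈ 0.0001758·ρ^j; need ρ^j ≤ 1e-10/0.0001758 = 5.68828e-07.
j ≥ ln(5.68828e-07)/ln(0.3743) = -14.3797/-0.98270 = 14.633.
So 15 more iterations are needed.

15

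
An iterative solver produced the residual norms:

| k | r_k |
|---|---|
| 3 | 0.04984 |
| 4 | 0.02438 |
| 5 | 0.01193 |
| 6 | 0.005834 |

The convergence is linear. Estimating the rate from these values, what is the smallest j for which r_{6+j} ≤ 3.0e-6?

11

Rate ρ ≈ r_6/r_5 = 0.005834/0.01193 = 0.4890.
After j more steps, r_{6+j} ≈ 0.005834·ρ^j; need ρ^j ≤ 3.0e-6/0.005834 = 0.000514227.
j ≥ ln(0.000514227)/ln(0.4890) = -7.5728/-0.71539 = 10.586.
So 11 more iterations are needed.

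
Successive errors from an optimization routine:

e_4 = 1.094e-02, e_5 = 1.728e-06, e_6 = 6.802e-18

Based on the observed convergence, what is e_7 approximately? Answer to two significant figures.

4.1e-52

First estimate the order: p ≈ ln(e_6/e_5) / ln(e_5/e_4) = ln(6.802e-18/1.728e-06)/ln(1.728e-06/1.094e-02) = ln(3.93634e-12)/ln(0.000157952) ≈ 3.0001.
Then e_7 ≈ e_6·(e_6/e_5)^p = 6.802e-18·(3.93634e-12)^3.0001 = 6.802e-18·6.08327e-35 ≈ 4.138e-52.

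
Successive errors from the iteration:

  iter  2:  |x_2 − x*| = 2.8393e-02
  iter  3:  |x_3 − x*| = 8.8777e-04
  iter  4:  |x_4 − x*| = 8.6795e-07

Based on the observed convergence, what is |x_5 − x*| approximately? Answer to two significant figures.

8.3e-13

First estimate the order: p ≈ ln(|x_4 − x*|/|x_3 − x*|) / ln(|x_3 − x*|/|x_2 − x*|) = ln(8.6795e-07/8.8777e-04)/ln(8.8777e-04/2.8393e-02) = ln(0.000977674)/ln(0.0312672) ≈ 2.0000.
Then |x_5 − x*| ≈ |x_4 − x*|·(|x_4 − x*|/|x_3 − x*|)^p = 8.6795e-07·(0.000977674)^2.0000 = 8.6795e-07·9.55846e-07 ≈ 8.296e-13.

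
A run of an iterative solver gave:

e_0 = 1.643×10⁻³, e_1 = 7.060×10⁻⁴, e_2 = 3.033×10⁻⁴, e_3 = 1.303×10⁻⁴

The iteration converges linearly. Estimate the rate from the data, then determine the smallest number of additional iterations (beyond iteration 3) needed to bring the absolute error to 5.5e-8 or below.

10

Rate ρ ≈ e_3/e_2 = 1.303×10⁻⁴/3.033×10⁻⁴ = 0.4296.
After j more steps, e_{3+j} ≈ 1.303×10⁻⁴·ρ^j; need ρ^j ≤ 5.5e-8/1.303×10⁻⁴ = 0.000422103.
j ≥ ln(0.000422103)/ln(0.4296) = -7.7703/-0.84490 = 9.197.
So 10 more iterations are needed.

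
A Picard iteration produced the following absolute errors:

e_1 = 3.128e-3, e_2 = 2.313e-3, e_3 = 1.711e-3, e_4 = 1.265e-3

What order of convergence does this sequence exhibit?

1

Consecutive ratios: e_4/e_3 = 1.265e-3/1.711e-3 = 0.739334, e_3/e_2 = 1.711e-3/2.313e-3 = 0.739732.
p ≈ ln(0.739334)/ln(0.739732) = -0.3020/-0.3015 ≈ 1.00.
So the convergence is linear (order 1).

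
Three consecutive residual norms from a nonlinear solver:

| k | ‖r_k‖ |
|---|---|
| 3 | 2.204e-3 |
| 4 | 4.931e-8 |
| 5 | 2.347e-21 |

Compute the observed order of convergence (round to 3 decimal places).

p ≈ ln(‖r_5‖/‖r_4‖) / ln(‖r_4‖/‖r_3‖)
  = ln(2.347e-21/4.931e-8) / ln(4.931e-8/2.204e-3)
  = ln(4.75968e-14) / ln(2.2373e-05)
  = -30.676011 / -10.707656 ≈ 2.864867

2.865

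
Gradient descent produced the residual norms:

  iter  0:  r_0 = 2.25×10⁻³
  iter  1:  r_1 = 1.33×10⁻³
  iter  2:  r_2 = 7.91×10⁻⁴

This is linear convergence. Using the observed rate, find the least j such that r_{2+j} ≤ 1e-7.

Rate ρ ≈ r_2/r_1 = 7.91×10⁻⁴/1.33×10⁻³ = 0.5947.
After j more steps, r_{2+j} ≈ 7.91×10⁻⁴·ρ^j; need ρ^j ≤ 1e-7/7.91×10⁻⁴ = 0.000126422.
j ≥ ln(0.000126422)/ln(0.5947) = -8.9759/-0.51970 = 17.271.
So 18 more iterations are needed.

18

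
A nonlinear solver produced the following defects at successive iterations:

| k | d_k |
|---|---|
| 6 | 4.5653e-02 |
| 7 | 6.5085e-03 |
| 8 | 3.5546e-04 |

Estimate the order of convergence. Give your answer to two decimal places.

p ≈ ln(d_8/d_7) / ln(d_7/d_6)
  = ln(3.5546e-04/6.5085e-03) / ln(6.5085e-03/4.5653e-02)
  = ln(0.0546147) / ln(0.142565)
  = -2.90745 / -1.94796 ≈ 1.49256

1.49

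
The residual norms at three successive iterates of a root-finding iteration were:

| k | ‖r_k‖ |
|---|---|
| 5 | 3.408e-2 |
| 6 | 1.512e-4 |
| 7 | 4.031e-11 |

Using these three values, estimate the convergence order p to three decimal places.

2.794

p ≈ ln(‖r_7‖/‖r_6‖) / ln(‖r_6‖/‖r_5‖)
  = ln(4.031e-11/1.512e-4) / ln(1.512e-4/3.408e-2)
  = ln(2.66601e-07) / ln(0.00443662)
  = -15.137513 / -5.417862 ≈ 2.794001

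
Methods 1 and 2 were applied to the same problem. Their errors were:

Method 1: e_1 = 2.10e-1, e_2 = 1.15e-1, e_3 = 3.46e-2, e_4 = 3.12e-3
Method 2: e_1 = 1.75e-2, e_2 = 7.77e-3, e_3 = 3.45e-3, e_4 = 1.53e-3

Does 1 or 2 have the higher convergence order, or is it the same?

Method 1: p ≈ ln(3.12e-3/3.46e-2)/ln(3.46e-2/1.15e-1) ≈ 2.00.
Method 2: p ≈ ln(1.53e-3/3.45e-3)/ln(3.45e-3/7.77e-3) ≈ 1.00.
Method 1 has the higher order (≈2.0 vs ≈1.0).

1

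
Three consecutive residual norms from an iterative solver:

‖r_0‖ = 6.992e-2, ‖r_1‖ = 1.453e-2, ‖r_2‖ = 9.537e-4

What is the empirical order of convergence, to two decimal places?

p ≈ ln(‖r_2‖/‖r_1‖) / ln(‖r_1‖/‖r_0‖)
  = ln(9.537e-4/1.453e-2) / ln(1.453e-2/6.992e-2)
  = ln(0.0656366) / ln(0.207809)
  = -2.72362 / -1.57114 ≈ 1.73353

1.73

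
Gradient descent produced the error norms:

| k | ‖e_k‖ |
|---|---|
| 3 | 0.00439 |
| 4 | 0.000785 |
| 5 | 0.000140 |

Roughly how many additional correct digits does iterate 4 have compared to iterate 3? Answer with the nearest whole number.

Digits gained ≈ log₁₀(‖e_3‖/‖e_4‖) = log₁₀(0.00439/0.000785) = log₁₀(5.59236) ≈ 0.748.

1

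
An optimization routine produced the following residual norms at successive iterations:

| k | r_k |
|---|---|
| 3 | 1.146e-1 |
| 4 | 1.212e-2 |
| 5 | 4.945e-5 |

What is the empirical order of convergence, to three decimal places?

p ≈ ln(r_5/r_4) / ln(r_4/r_3)
  = ln(4.945e-5/1.212e-2) / ln(1.212e-2/1.146e-1)
  = ln(0.00408003) / ln(0.105759)
  = -5.501651 / -2.246592 ≈ 2.448887

2.449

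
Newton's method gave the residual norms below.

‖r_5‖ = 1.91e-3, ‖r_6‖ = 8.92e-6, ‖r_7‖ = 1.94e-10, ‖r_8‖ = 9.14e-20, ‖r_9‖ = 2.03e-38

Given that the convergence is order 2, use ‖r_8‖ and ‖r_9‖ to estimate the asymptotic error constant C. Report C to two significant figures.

2.4

C ≈ ‖r_9‖ / ‖r_8‖^2
  = 2.03e-38 / (9.14e-20)^2
  = 2.03e-38 / 8.35396e-39 ≈ 2.43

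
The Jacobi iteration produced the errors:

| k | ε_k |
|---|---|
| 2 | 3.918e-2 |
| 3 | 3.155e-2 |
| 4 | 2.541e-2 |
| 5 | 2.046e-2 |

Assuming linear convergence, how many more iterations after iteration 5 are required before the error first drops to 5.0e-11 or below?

Rate ρ ≈ ε_5/ε_4 = 2.046e-2/2.541e-2 = 0.8052.
After j more steps, ε_{5+j} ≈ 2.046e-2·ρ^j; need ρ^j ≤ 5.0e-11/2.046e-2 = 2.44379e-09.
j ≥ ln(2.44379e-09)/ln(0.8052) = -19.8297/-0.21666 = 91.525.
So 92 more iterations are needed.

92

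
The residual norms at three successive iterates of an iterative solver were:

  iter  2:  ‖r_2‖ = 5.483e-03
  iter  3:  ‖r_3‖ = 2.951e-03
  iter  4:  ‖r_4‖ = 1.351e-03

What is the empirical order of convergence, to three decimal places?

1.261

p ≈ ln(‖r_4‖/‖r_3‖) / ln(‖r_3‖/‖r_2‖)
  = ln(1.351e-03/2.951e-03) / ln(2.951e-03/5.483e-03)
  = ln(0.457811) / ln(0.538209)
  = -0.781299 / -0.619508 ≈ 1.261160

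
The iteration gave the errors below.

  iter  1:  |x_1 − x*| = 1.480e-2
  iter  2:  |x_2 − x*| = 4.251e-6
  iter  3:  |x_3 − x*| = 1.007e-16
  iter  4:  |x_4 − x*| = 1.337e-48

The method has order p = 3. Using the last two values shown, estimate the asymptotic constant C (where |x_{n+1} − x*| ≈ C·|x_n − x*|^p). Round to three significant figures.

1.31

C ≈ |x_4 − x*| / |x_3 − x*|^3
  = 1.337e-48 / (1.007e-16)^3
  = 1.337e-48 / 1.02115e-48 ≈ 1.3093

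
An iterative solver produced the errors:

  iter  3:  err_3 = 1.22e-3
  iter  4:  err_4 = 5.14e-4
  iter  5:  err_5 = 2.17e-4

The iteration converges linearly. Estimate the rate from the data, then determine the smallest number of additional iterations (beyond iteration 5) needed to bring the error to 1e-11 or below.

20

Rate ρ ≈ err_5/err_4 = 2.17e-4/5.14e-4 = 0.4222.
After j more steps, err_{5+j} ≈ 2.17e-4·ρ^j; need ρ^j ≤ 1e-11/2.17e-4 = 4.60829e-08.
j ≥ ln(4.60829e-08)/ln(0.4222) = -16.8928/-0.86228 = 19.591.
So 20 more iterations are needed.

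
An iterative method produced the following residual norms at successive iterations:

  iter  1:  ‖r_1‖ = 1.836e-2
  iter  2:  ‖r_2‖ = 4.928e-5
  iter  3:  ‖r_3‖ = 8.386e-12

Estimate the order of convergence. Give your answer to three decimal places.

p ≈ ln(‖r_3‖/‖r_2‖) / ln(‖r_2‖/‖r_1‖)
  = ln(8.386e-12/4.928e-5) / ln(4.928e-5/1.836e-2)
  = ln(1.7017e-07) / ln(0.0026841)
  = -15.586468 / -5.920410 ≈ 2.632667

2.633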